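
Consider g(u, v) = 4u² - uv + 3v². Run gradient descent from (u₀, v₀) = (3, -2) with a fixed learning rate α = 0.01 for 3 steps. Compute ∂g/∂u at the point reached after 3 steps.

∇g = (8u - v, -u + 6v)
(u₁, v₁) = (3, -2) − 0.01·(26, -15) = (2.74, -1.85)
(u₂, v₂) = (2.74, -1.85) − 0.01·(23.77, -13.84) = (2.5023, -1.7116)
(u₃, v₃) = (2.5023, -1.7116) − 0.01·(21.73, -12.7719) = (2.285, -1.583881)
∂g/∂u at (2.285, -1.583881) = 19.863881

19.863881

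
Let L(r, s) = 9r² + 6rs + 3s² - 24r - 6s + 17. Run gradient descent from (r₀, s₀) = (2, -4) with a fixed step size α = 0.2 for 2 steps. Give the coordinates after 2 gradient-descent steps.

∇L = (18r + 6s - 24, 6r + 6s - 6)
Step 1: at (2, -4), ∇L = (-12, -18) → (2, -4) − 0.2·(-12, -18) = (4.4, -0.4)
Step 2: at (4.4, -0.4), ∇L = (52.8, 18) → (4.4, -0.4) − 0.2·(52.8, 18) = (-6.16, -4)

(-6.16, -4)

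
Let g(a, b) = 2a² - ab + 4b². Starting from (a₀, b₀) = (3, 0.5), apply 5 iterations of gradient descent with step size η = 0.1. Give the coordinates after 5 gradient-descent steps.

(0.278545, 0.06572)

∇g = (4a - b, -a + 8b)
(a₁, b₁) = (3, 0.5) − 0.1·(11.5, 1) = (1.85, 0.4)
(a₂, b₂) = (1.85, 0.4) − 0.1·(7, 1.35) = (1.15, 0.265)
(a₃, b₃) = (1.15, 0.265) − 0.1·(4.335, 0.97) = (0.7165, 0.168)
(a₄, b₄) = (0.7165, 0.168) − 0.1·(2.698, 0.6275) = (0.4467, 0.10525)
(a₅, b₅) = (0.4467, 0.10525) − 0.1·(1.68155, 0.3953) = (0.278545, 0.06572)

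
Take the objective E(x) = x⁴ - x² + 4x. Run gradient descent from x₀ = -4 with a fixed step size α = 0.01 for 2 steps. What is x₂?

E′(x) = 4x³ - 2x + 4
Step 1: E′(-4) = -244; x₁ = -4 − 0.01·(-244) = -1.56
Step 2: E′(-1.56) = -8.065664; x₂ = -1.56 − 0.01·(-8.065664) = -1.47934336

-1.47934336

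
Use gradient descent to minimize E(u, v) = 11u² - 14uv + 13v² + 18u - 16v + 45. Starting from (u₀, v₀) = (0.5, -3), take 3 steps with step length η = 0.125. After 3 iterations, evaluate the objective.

565766.24462890625

∇E = (22u - 14v + 18, -14u + 26v - 16)
Step 1: at (0.5, -3), ∇E = (71, -101) → (0.5, -3) − 0.125·(71, -101) = (-8.375, 9.625)
Step 2: at (-8.375, 9.625), ∇E = (-301, 351.5) → (-8.375, 9.625) − 0.125·(-301, 351.5) = (29.25, -34.3125)
Step 3: at (29.25, -34.3125), ∇E = (1141.875, -1317.625) → (29.25, -34.3125) − 0.125·(1141.875, -1317.625) = (-113.484375, 130.390625)
E(-113.484375, 130.390625) = 565766.24462890625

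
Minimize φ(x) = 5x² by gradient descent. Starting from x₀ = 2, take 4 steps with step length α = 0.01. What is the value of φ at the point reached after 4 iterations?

8.6093442

φ′(x) = 10x
x₁ = 2 − 0.01·20 = 1.8
x₂ = 1.8 − 0.01·18 = 1.62
x₃ = 1.62 − 0.01·16.2 = 1.458
x₄ = 1.458 − 0.01·14.58 = 1.3122
φ(1.3122) = 8.6093442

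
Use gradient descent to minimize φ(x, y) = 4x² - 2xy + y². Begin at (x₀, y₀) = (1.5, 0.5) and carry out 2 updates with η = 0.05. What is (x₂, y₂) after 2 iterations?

(0.63, 0.635)

∇φ = (8x - 2y, -2x + 2y)
Step 1: at (1.5, 0.5), ∇φ = (11, -2) → (1.5, 0.5) − 0.05·(11, -2) = (0.95, 0.6)
Step 2: at (0.95, 0.6), ∇φ = (6.4, -0.7) → (0.95, 0.6) − 0.05·(6.4, -0.7) = (0.63, 0.635)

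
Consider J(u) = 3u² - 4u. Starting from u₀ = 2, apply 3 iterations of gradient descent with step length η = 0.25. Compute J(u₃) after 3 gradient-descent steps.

J′(u) = 6u - 4
u₁ = 2 − 0.25·8 = 0
u₂ = 0 − 0.25·(-4) = 1
u₃ = 1 − 0.25·2 = 0.5
J(0.5) = -1.25

-1.25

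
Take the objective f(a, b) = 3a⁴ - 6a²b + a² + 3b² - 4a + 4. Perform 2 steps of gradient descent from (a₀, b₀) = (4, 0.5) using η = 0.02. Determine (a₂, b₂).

∇f = (12a³ - 12ab + 2a - 4, -6a² + 6b)
Step 1: at (4, 0.5), ∇f = (748, -93) → (4, 0.5) − 0.02·(748, -93) = (-10.96, 2.36)
Step 2: at (-10.96, 2.36), ∇f = (-15513.925632, -706.5696) → (-10.96, 2.36) − 0.02·(-15513.925632, -706.5696) = (299.31851264, 16.491392)

(299.31851264, 16.491392)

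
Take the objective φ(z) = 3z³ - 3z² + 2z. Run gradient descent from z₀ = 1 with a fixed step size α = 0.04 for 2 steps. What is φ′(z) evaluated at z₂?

2.09160704

φ′(z) = 9z² - 6z + 2
z₁ = 1 − 0.04·5 = 0.8
z₂ = 0.8 − 0.04·2.96 = 0.6816
φ′(z) at (0.6816) = 2.09160704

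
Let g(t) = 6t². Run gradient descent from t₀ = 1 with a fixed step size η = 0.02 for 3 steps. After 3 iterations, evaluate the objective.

1.156199571456

g′(t) = 12t
t₁ = 1 − 0.02·12 = 0.76
t₂ = 0.76 − 0.02·9.12 = 0.5776
t₃ = 0.5776 − 0.02·6.9312 = 0.438976
g(0.438976) = 1.156199571456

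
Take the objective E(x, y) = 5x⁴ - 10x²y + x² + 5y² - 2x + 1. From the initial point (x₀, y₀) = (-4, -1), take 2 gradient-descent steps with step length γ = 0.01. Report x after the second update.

∇E = (20x³ - 20xy + 2x - 2, -10x² + 10y)
Step 1: at (-4, -1), ∇E = (-1370, -170) → (-4, -1) − 0.01·(-1370, -170) = (9.7, 0.7)
Step 2: at (9.7, 0.7), ∇E = (18135.06, -933.9) → (9.7, 0.7) − 0.01·(18135.06, -933.9) = (-171.6506, 10.039)
x = -171.6506

-171.6506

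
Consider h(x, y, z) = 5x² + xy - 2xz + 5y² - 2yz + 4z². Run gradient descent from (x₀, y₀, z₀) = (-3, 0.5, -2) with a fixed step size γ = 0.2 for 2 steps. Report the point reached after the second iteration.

∇h = (10x + y - 2z, x + 10y - 2z, -2x - 2y + 8z)
Step 1: at (-3, 0.5, -2), ∇h = (-25.5, 6, -11) → (-3, 0.5, -2) − 0.2·(-25.5, 6, -11) = (2.1, -0.7, 0.2)
Step 2: at (2.1, -0.7, 0.2), ∇h = (19.9, -5.3, -1.2) → (2.1, -0.7, 0.2) − 0.2·(19.9, -5.3, -1.2) = (-1.88, 0.36, 0.44)

(-1.88, 0.36, 0.44)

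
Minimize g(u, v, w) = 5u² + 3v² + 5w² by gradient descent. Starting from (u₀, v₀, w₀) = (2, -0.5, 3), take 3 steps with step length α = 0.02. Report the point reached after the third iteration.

∇g = (10u, 6v, 10w)
Step 1: at (2, -0.5, 3), ∇g = (20, -3, 30) → (2, -0.5, 3) − 0.02·(20, -3, 30) = (1.6, -0.44, 2.4)
Step 2: at (1.6, -0.44, 2.4), ∇g = (16, -2.64, 24) → (1.6, -0.44, 2.4) − 0.02·(16, -2.64, 24) = (1.28, -0.3872, 1.92)
Step 3: at (1.28, -0.3872, 1.92), ∇g = (12.8, -2.3232, 19.2) → (1.28, -0.3872, 1.92) − 0.02·(12.8, -2.3232, 19.2) = (1.024, -0.340736, 1.536)

(1.024, -0.340736, 1.536)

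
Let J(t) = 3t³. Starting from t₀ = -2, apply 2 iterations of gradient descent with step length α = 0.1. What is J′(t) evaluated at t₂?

10296.566784

J′(t) = 9t²
Step 1: J′(-2) = 36; t₁ = -2 − 0.1·36 = -5.6
Step 2: J′(-5.6) = 282.24; t₂ = -5.6 − 0.1·282.24 = -33.824
J′(t) at (-33.824) = 10296.566784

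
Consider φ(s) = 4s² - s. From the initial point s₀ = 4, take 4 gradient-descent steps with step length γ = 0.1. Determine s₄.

0.1312

φ′(s) = 8s - 1
s₁ = 4 − 0.1·31 = 0.9
s₂ = 0.9 − 0.1·6.2 = 0.28
s₃ = 0.28 − 0.1·1.24 = 0.156
s₄ = 0.156 − 0.1·0.248 = 0.1312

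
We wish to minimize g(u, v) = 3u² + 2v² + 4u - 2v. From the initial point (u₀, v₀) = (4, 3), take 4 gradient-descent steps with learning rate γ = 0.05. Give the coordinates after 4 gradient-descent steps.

(0.4538, 1.524)

∇g = (6u + 4, 4v - 2)
Step 1: at (4, 3), ∇g = (28, 10) → (4, 3) − 0.05·(28, 10) = (2.6, 2.5)
Step 2: at (2.6, 2.5), ∇g = (19.6, 8) → (2.6, 2.5) − 0.05·(19.6, 8) = (1.62, 2.1)
Step 3: at (1.62, 2.1), ∇g = (13.72, 6.4) → (1.62, 2.1) − 0.05·(13.72, 6.4) = (0.934, 1.78)
Step 4: at (0.934, 1.78), ∇g = (9.604, 5.12) → (0.934, 1.78) − 0.05·(9.604, 5.12) = (0.4538, 1.524)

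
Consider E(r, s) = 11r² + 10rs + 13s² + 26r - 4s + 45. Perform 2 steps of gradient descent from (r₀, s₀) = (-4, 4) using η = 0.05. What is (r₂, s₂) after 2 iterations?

∇E = (22r + 10s + 26, 10r + 26s - 4)
(r₁, s₁) = (-4, 4) − 0.05·(-22, 60) = (-2.9, 1)
(r₂, s₂) = (-2.9, 1) − 0.05·(-27.8, -7) = (-1.51, 1.35)

(-1.51, 1.35)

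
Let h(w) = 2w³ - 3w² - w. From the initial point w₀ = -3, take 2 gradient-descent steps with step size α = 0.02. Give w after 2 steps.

h′(w) = 6w² - 6w - 1
Step 1: h′(-3) = 71; w₁ = -3 − 0.02·71 = -4.42
Step 2: h′(-4.42) = 142.7384; w₂ = -4.42 − 0.02·142.7384 = -7.274768

-7.274768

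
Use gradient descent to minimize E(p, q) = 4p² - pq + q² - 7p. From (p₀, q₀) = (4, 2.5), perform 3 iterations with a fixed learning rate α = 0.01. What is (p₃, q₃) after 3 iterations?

∇E = (8p - q - 7, -p + 2q)
(p₁, q₁) = (4, 2.5) − 0.01·(22.5, 1) = (3.775, 2.49)
(p₂, q₂) = (3.775, 2.49) − 0.01·(20.71, 1.205) = (3.5679, 2.47795)
(p₃, q₃) = (3.5679, 2.47795) − 0.01·(19.06525, 1.388) = (3.3772475, 2.46407)

(3.3772475, 2.46407)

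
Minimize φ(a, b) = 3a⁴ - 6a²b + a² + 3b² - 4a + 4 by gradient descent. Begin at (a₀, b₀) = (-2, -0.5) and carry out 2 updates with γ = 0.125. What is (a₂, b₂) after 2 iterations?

(-2865.90625, 117.90625)

∇φ = (12a³ - 12ab + 2a - 4, -6a² + 6b)
Step 1: at (-2, -0.5), ∇φ = (-116, -27) → (-2, -0.5) − 0.125·(-116, -27) = (12.5, 2.875)
Step 2: at (12.5, 2.875), ∇φ = (23027.25, -920.25) → (12.5, 2.875) − 0.125·(23027.25, -920.25) = (-2865.90625, 117.90625)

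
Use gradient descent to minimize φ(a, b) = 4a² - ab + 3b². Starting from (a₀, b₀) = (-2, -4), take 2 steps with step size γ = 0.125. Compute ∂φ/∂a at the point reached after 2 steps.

∇φ = (8a - b, -a + 6b)
Step 1: at (-2, -4), ∇φ = (-12, -22) → (-2, -4) − 0.125·(-12, -22) = (-0.5, -1.25)
Step 2: at (-0.5, -1.25), ∇φ = (-2.75, -7) → (-0.5, -1.25) − 0.125·(-2.75, -7) = (-0.15625, -0.375)
∂φ/∂a at (-0.15625, -0.375) = -0.875

-0.875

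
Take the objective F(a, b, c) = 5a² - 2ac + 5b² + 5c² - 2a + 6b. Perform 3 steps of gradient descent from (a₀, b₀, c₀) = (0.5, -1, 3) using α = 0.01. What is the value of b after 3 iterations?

-0.8916

∇F = (10a - 2c - 2, 10b + 6, -2a + 10c)
Step 1: at (0.5, -1, 3), ∇F = (-3, -4, 29) → (0.5, -1, 3) − 0.01·(-3, -4, 29) = (0.53, -0.96, 2.71)
Step 2: at (0.53, -0.96, 2.71), ∇F = (-2.12, -3.6, 26.04) → (0.53, -0.96, 2.71) − 0.01·(-2.12, -3.6, 26.04) = (0.5512, -0.924, 2.4496)
Step 3: at (0.5512, -0.924, 2.4496), ∇F = (-1.3872, -3.24, 23.3936) → (0.5512, -0.924, 2.4496) − 0.01·(-1.3872, -3.24, 23.3936) = (0.565072, -0.8916, 2.215664)
b = -0.8916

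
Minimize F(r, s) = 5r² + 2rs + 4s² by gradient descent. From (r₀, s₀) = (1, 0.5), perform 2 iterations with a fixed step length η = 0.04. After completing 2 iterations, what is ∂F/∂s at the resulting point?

∇F = (10r + 2s, 2r + 8s)
(r₁, s₁) = (1, 0.5) − 0.04·(11, 6) = (0.56, 0.26)
(r₂, s₂) = (0.56, 0.26) − 0.04·(6.12, 3.2) = (0.3152, 0.132)
∂F/∂s at (0.3152, 0.132) = 1.6864

1.6864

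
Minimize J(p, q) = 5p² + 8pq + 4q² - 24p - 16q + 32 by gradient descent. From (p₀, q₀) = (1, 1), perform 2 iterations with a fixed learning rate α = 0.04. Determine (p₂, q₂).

(1.384, 0.9232)

∇J = (10p + 8q - 24, 8p + 8q - 16)
Step 1: at (1, 1), ∇J = (-6, 0) → (1, 1) − 0.04·(-6, 0) = (1.24, 1)
Step 2: at (1.24, 1), ∇J = (-3.6, 1.92) → (1.24, 1) − 0.04·(-3.6, 1.92) = (1.384, 0.9232)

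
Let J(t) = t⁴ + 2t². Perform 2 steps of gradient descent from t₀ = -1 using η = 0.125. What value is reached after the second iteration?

0

J′(t) = 4t³ + 4t
t₁ = -1 − 0.125·(-8) = 0
t₂ = 0 − 0.125·0 = 0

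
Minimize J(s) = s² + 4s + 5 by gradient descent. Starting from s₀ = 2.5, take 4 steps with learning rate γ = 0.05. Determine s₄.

0.95245

J′(s) = 2s + 4
s₁ = 2.5 − 0.05·9 = 2.05
s₂ = 2.05 − 0.05·8.1 = 1.645
s₃ = 1.645 − 0.05·7.29 = 1.2805
s₄ = 1.2805 − 0.05·6.561 = 0.95245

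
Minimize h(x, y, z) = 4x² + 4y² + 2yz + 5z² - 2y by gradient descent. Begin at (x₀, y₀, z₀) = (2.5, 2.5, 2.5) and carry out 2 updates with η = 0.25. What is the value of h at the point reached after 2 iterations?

∇h = (8x, 8y + 2z - 2, 2y + 10z)
Step 1: at (2.5, 2.5, 2.5), ∇h = (20, 23, 30) → (2.5, 2.5, 2.5) − 0.25·(20, 23, 30) = (-2.5, -3.25, -5)
Step 2: at (-2.5, -3.25, -5), ∇h = (-20, -38, -56.5) → (-2.5, -3.25, -5) − 0.25·(-20, -38, -56.5) = (2.5, 6.25, 9.125)
h(2.5, 6.25, 9.125) = 699.140625

699.140625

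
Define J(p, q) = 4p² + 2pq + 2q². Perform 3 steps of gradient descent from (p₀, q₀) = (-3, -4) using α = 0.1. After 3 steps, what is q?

-0.752

∇J = (8p + 2q, 2p + 4q)
Step 1: at (-3, -4), ∇J = (-32, -22) → (-3, -4) − 0.1·(-32, -22) = (0.2, -1.8)
Step 2: at (0.2, -1.8), ∇J = (-2, -6.8) → (0.2, -1.8) − 0.1·(-2, -6.8) = (0.4, -1.12)
Step 3: at (0.4, -1.12), ∇J = (0.96, -3.68) → (0.4, -1.12) − 0.1·(0.96, -3.68) = (0.304, -0.752)
q = -0.752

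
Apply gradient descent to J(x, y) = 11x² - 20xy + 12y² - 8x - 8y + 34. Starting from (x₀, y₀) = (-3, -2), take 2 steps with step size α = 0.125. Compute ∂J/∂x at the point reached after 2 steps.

∇J = (22x - 20y - 8, -20x + 24y - 8)
(x₁, y₁) = (-3, -2) − 0.125·(-34, 4) = (1.25, -2.5)
(x₂, y₂) = (1.25, -2.5) − 0.125·(69.5, -93) = (-7.4375, 9.125)
∂J/∂x at (-7.4375, 9.125) = -354.125

-354.125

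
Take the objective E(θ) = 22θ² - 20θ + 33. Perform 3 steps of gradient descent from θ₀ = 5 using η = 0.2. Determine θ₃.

-2156.6

E′(θ) = 44θ - 20
θ₁ = 5 − 0.2·200 = -35
θ₂ = -35 − 0.2·(-1560) = 277
θ₃ = 277 − 0.2·12168 = -2156.6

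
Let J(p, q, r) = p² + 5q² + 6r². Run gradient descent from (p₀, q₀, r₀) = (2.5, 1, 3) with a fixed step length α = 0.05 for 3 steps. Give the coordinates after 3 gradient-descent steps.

∇J = (2p, 10q, 12r)
(p₁, q₁, r₁) = (2.5, 1, 3) − 0.05·(5, 10, 36) = (2.25, 0.5, 1.2)
(p₂, q₂, r₂) = (2.25, 0.5, 1.2) − 0.05·(4.5, 5, 14.4) = (2.025, 0.25, 0.48)
(p₃, q₃, r₃) = (2.025, 0.25, 0.48) − 0.05·(4.05, 2.5, 5.76) = (1.8225, 0.125, 0.192)

(1.8225, 0.125, 0.192)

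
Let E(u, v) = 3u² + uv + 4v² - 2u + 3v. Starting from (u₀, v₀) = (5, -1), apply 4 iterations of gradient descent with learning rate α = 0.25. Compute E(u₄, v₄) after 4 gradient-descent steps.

12.94580078125

∇E = (6u + v - 2, u + 8v + 3)
Step 1: at (5, -1), ∇E = (27, 0) → (5, -1) − 0.25·(27, 0) = (-1.75, -1)
Step 2: at (-1.75, -1), ∇E = (-13.5, -6.75) → (-1.75, -1) − 0.25·(-13.5, -6.75) = (1.625, 0.6875)
Step 3: at (1.625, 0.6875), ∇E = (8.4375, 10.125) → (1.625, 0.6875) − 0.25·(8.4375, 10.125) = (-0.484375, -1.84375)
Step 4: at (-0.484375, -1.84375), ∇E = (-6.75, -12.234375) → (-0.484375, -1.84375) − 0.25·(-6.75, -12.234375) = (1.203125, 1.21484375)
E(1.203125, 1.21484375) = 12.94580078125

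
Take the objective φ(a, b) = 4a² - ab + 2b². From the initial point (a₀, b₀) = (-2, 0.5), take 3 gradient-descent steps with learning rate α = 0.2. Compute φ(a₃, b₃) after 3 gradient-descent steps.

∇φ = (8a - b, -a + 4b)
Step 1: at (-2, 0.5), ∇φ = (-16.5, 4) → (-2, 0.5) − 0.2·(-16.5, 4) = (1.3, -0.3)
Step 2: at (1.3, -0.3), ∇φ = (10.7, -2.5) → (1.3, -0.3) − 0.2·(10.7, -2.5) = (-0.84, 0.2)
Step 3: at (-0.84, 0.2), ∇φ = (-6.92, 1.64) → (-0.84, 0.2) − 0.2·(-6.92, 1.64) = (0.544, -0.128)
φ(0.544, -0.128) = 1.286144

1.286144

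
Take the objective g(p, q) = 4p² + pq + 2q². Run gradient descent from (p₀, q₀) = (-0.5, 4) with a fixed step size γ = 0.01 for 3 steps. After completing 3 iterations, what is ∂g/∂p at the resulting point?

∇g = (8p + q, p + 4q)
(p₁, q₁) = (-0.5, 4) − 0.01·(0, 15.5) = (-0.5, 3.845)
(p₂, q₂) = (-0.5, 3.845) − 0.01·(-0.155, 14.88) = (-0.49845, 3.6962)
(p₃, q₃) = (-0.49845, 3.6962) − 0.01·(-0.2914, 14.28635) = (-0.495536, 3.5533365)
∂g/∂p at (-0.495536, 3.5533365) = -0.4109515

-0.4109515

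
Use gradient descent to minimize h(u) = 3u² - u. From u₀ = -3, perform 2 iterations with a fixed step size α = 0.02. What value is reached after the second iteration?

-2.2856

h′(u) = 6u - 1
u₁ = -3 − 0.02·(-19) = -2.62
u₂ = -2.62 − 0.02·(-16.72) = -2.2856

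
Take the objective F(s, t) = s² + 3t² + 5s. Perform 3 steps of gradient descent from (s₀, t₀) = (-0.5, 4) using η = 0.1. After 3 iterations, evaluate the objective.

∇F = (2s + 5, 6t)
(s₁, t₁) = (-0.5, 4) − 0.1·(4, 24) = (-0.9, 1.6)
(s₂, t₂) = (-0.9, 1.6) − 0.1·(3.2, 9.6) = (-1.22, 0.64)
(s₃, t₃) = (-1.22, 0.64) − 0.1·(2.56, 3.84) = (-1.476, 0.256)
F(-1.476, 0.256) = -5.004816

-5.004816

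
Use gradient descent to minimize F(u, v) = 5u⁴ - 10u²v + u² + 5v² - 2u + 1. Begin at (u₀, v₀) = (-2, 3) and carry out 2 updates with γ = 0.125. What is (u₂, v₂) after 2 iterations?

(-88.9296875, 16.515625)

∇F = (20u³ - 20uv + 2u - 2, -10u² + 10v)
Step 1: at (-2, 3), ∇F = (-46, -10) → (-2, 3) − 0.125·(-46, -10) = (3.75, 4.25)
Step 2: at (3.75, 4.25), ∇F = (741.4375, -98.125) → (3.75, 4.25) − 0.125·(741.4375, -98.125) = (-88.9296875, 16.515625)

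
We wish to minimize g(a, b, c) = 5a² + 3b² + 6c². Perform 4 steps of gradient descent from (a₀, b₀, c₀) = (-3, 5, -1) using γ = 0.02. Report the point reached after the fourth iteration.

(-1.2288, 2.9984768, -0.33362176)

∇g = (10a, 6b, 12c)
(a₁, b₁, c₁) = (-3, 5, -1) − 0.02·(-30, 30, -12) = (-2.4, 4.4, -0.76)
(a₂, b₂, c₂) = (-2.4, 4.4, -0.76) − 0.02·(-24, 26.4, -9.12) = (-1.92, 3.872, -0.5776)
(a₃, b₃, c₃) = (-1.92, 3.872, -0.5776) − 0.02·(-19.2, 23.232, -6.9312) = (-1.536, 3.40736, -0.438976)
(a₄, b₄, c₄) = (-1.536, 3.40736, -0.438976) − 0.02·(-15.36, 20.44416, -5.267712) = (-1.2288, 2.9984768, -0.33362176)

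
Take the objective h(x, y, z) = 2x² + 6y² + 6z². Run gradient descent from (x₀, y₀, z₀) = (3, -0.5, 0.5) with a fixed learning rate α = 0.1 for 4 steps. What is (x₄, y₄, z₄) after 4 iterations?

∇h = (4x, 12y, 12z)
(x₁, y₁, z₁) = (3, -0.5, 0.5) − 0.1·(12, -6, 6) = (1.8, 0.1, -0.1)
(x₂, y₂, z₂) = (1.8, 0.1, -0.1) − 0.1·(7.2, 1.2, -1.2) = (1.08, -0.02, 0.02)
(x₃, y₃, z₃) = (1.08, -0.02, 0.02) − 0.1·(4.32, -0.24, 0.24) = (0.648, 0.004, -0.004)
(x₄, y₄, z₄) = (0.648, 0.004, -0.004) − 0.1·(2.592, 0.048, -0.048) = (0.3888, -0.0008, 0.0008)

(0.3888, -0.0008, 0.0008)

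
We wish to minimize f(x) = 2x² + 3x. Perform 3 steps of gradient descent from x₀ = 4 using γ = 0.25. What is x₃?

f′(x) = 4x + 3
x₁ = 4 − 0.25·19 = -0.75
x₂ = -0.75 − 0.25·0 = -0.75
x₃ = -0.75 − 0.25·0 = -0.75

-0.75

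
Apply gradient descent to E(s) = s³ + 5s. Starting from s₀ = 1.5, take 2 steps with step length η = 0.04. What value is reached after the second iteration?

E′(s) = 3s² + 5
Step 1: E′(1.5) = 11.75; s₁ = 1.5 − 0.04·11.75 = 1.03
Step 2: E′(1.03) = 8.1827; s₂ = 1.03 − 0.04·8.1827 = 0.702692

0.702692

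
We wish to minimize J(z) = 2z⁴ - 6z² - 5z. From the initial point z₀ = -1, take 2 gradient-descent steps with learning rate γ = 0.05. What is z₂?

-0.92705

J′(z) = 8z³ - 12z - 5
Step 1: J′(-1) = -1; z₁ = -1 − 0.05·(-1) = -0.95
Step 2: J′(-0.95) = -0.459; z₂ = -0.95 − 0.05·(-0.459) = -0.92705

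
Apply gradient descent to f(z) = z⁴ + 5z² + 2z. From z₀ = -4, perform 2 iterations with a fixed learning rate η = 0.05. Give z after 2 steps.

f′(z) = 4z³ + 10z + 2
z₁ = -4 − 0.05·(-294) = 10.7
z₂ = 10.7 − 0.05·5009.172 = -239.7586

-239.7586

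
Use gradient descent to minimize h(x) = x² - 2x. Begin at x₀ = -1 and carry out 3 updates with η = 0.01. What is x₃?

h′(x) = 2x - 2
Step 1: h′(-1) = -4; x₁ = -1 − 0.01·(-4) = -0.96
Step 2: h′(-0.96) = -3.92; x₂ = -0.96 − 0.01·(-3.92) = -0.9208
Step 3: h′(-0.9208) = -3.8416; x₃ = -0.9208 − 0.01·(-3.8416) = -0.882384

-0.882384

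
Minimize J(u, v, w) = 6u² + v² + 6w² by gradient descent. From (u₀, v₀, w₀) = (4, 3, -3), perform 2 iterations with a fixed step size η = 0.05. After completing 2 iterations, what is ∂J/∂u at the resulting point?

7.68

∇J = (12u, 2v, 12w)
(u₁, v₁, w₁) = (4, 3, -3) − 0.05·(48, 6, -36) = (1.6, 2.7, -1.2)
(u₂, v₂, w₂) = (1.6, 2.7, -1.2) − 0.05·(19.2, 5.4, -14.4) = (0.64, 2.43, -0.48)
∂J/∂u at (0.64, 2.43, -0.48) = 7.68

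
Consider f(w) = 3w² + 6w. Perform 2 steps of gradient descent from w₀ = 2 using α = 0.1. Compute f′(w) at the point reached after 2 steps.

f′(w) = 6w + 6
w₁ = 2 − 0.1·18 = 0.2
w₂ = 0.2 − 0.1·7.2 = -0.52
f′(w) at (-0.52) = 2.88

2.88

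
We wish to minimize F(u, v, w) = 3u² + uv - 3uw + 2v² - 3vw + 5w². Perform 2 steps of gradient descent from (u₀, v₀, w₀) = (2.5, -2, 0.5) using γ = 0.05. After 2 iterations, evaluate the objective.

8.4175953125

∇F = (6u + v - 3w, u + 4v - 3w, -3u - 3v + 10w)
(u₁, v₁, w₁) = (2.5, -2, 0.5) − 0.05·(11.5, -7, 3.5) = (1.925, -1.65, 0.325)
(u₂, v₂, w₂) = (1.925, -1.65, 0.325) − 0.05·(8.925, -5.65, 2.425) = (1.47875, -1.3675, 0.20375)
F(1.47875, -1.3675, 0.20375) = 8.4175953125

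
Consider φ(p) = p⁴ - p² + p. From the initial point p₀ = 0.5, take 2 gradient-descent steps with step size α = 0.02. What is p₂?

0.48018808

φ′(p) = 4p³ - 2p + 1
Step 1: φ′(0.5) = 0.5; p₁ = 0.5 − 0.02·0.5 = 0.49
Step 2: φ′(0.49) = 0.490596; p₂ = 0.49 − 0.02·0.490596 = 0.48018808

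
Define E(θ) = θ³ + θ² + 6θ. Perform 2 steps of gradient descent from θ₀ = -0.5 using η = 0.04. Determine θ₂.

-0.975548

E′(θ) = 3θ² + 2θ + 6
θ₁ = -0.5 − 0.04·5.75 = -0.73
θ₂ = -0.73 − 0.04·6.1387 = -0.975548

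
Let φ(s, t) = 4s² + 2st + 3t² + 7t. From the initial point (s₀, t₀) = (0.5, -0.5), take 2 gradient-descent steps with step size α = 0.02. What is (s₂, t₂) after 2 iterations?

(0.3936, -0.6856)

∇φ = (8s + 2t, 2s + 6t + 7)
Step 1: at (0.5, -0.5), ∇φ = (3, 5) → (0.5, -0.5) − 0.02·(3, 5) = (0.44, -0.6)
Step 2: at (0.44, -0.6), ∇φ = (2.32, 4.28) → (0.44, -0.6) − 0.02·(2.32, 4.28) = (0.3936, -0.6856)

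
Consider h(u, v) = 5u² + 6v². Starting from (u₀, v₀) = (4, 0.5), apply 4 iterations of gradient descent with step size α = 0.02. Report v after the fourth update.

0.16681088

∇h = (10u, 12v)
(u₁, v₁) = (4, 0.5) − 0.02·(40, 6) = (3.2, 0.38)
(u₂, v₂) = (3.2, 0.38) − 0.02·(32, 4.56) = (2.56, 0.2888)
(u₃, v₃) = (2.56, 0.2888) − 0.02·(25.6, 3.4656) = (2.048, 0.219488)
(u₄, v₄) = (2.048, 0.219488) − 0.02·(20.48, 2.633856) = (1.6384, 0.16681088)
v = 0.16681088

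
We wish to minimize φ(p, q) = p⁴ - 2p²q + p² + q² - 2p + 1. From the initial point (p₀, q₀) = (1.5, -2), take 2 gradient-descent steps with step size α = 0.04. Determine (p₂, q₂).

(0.35430656, -1.511712)

∇φ = (4p³ - 4pq + 2p - 2, -2p² + 2q)
Step 1: at (1.5, -2), ∇φ = (26.5, -8.5) → (1.5, -2) − 0.04·(26.5, -8.5) = (0.44, -1.66)
Step 2: at (0.44, -1.66), ∇φ = (2.142336, -3.7072) → (0.44, -1.66) − 0.04·(2.142336, -3.7072) = (0.35430656, -1.511712)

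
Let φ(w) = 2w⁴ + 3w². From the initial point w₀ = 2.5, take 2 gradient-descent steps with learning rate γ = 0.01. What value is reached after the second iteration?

φ′(w) = 8w³ + 6w
Step 1: φ′(2.5) = 140; w₁ = 2.5 − 0.01·140 = 1.1
Step 2: φ′(1.1) = 17.248; w₂ = 1.1 − 0.01·17.248 = 0.92752

0.92752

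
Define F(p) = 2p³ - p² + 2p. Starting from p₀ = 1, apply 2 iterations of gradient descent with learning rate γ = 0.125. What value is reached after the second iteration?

0.015625

F′(p) = 6p² - 2p + 2
Step 1: F′(1) = 6; p₁ = 1 − 0.125·6 = 0.25
Step 2: F′(0.25) = 1.875; p₂ = 0.25 − 0.125·1.875 = 0.015625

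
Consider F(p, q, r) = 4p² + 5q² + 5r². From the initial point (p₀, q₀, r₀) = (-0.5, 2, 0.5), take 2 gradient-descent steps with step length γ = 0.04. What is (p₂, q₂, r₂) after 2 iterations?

(-0.2312, 0.72, 0.18)

∇F = (8p, 10q, 10r)
(p₁, q₁, r₁) = (-0.5, 2, 0.5) − 0.04·(-4, 20, 5) = (-0.34, 1.2, 0.3)
(p₂, q₂, r₂) = (-0.34, 1.2, 0.3) − 0.04·(-2.72, 12, 3) = (-0.2312, 0.72, 0.18)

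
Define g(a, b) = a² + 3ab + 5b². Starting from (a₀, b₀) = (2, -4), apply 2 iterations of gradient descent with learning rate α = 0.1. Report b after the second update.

-0.84

∇g = (2a + 3b, 3a + 10b)
(a₁, b₁) = (2, -4) − 0.1·(-8, -34) = (2.8, -0.6)
(a₂, b₂) = (2.8, -0.6) − 0.1·(3.8, 2.4) = (2.42, -0.84)
b = -0.84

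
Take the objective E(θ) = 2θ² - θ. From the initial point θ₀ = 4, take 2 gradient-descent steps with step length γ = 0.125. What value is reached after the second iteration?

E′(θ) = 4θ - 1
Step 1: E′(4) = 15; θ₁ = 4 − 0.125·15 = 2.125
Step 2: E′(2.125) = 7.5; θ₂ = 2.125 − 0.125·7.5 = 1.1875

1.1875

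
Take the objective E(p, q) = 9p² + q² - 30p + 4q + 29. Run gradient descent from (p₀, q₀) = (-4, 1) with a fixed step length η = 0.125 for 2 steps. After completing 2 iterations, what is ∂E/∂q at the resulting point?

∇E = (18p - 30, 2q + 4)
Step 1: at (-4, 1), ∇E = (-102, 6) → (-4, 1) − 0.125·(-102, 6) = (8.75, 0.25)
Step 2: at (8.75, 0.25), ∇E = (127.5, 4.5) → (8.75, 0.25) − 0.125·(127.5, 4.5) = (-7.1875, -0.3125)
∂E/∂q at (-7.1875, -0.3125) = 3.375

3.375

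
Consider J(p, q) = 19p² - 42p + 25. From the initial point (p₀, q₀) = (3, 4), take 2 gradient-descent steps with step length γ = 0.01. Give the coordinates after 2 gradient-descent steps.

(1.8336, 4)

∇J = (38p - 42, 0)
(p₁, q₁) = (3, 4) − 0.01·(72, 0) = (2.28, 4)
(p₂, q₂) = (2.28, 4) − 0.01·(44.64, 0) = (1.8336, 4)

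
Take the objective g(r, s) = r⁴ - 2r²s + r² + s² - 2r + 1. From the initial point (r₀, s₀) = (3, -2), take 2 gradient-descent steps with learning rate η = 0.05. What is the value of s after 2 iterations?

∇g = (4r³ - 4rs + 2r - 2, -2r² + 2s)
Step 1: at (3, -2), ∇g = (136, -22) → (3, -2) − 0.05·(136, -22) = (-3.8, -0.9)
Step 2: at (-3.8, -0.9), ∇g = (-242.768, -30.68) → (-3.8, -0.9) − 0.05·(-242.768, -30.68) = (8.3384, 0.634)
s = 0.634

0.634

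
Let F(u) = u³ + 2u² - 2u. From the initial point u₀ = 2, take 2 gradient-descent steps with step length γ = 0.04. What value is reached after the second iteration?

0.958592

F′(u) = 3u² + 4u - 2
u₁ = 2 − 0.04·18 = 1.28
u₂ = 1.28 − 0.04·8.0352 = 0.958592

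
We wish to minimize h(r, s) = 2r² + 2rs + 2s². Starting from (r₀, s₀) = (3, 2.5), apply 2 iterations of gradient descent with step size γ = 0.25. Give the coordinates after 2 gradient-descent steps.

(0.75, 0.625)

∇h = (4r + 2s, 2r + 4s)
(r₁, s₁) = (3, 2.5) − 0.25·(17, 16) = (-1.25, -1.5)
(r₂, s₂) = (-1.25, -1.5) − 0.25·(-8, -8.5) = (0.75, 0.625)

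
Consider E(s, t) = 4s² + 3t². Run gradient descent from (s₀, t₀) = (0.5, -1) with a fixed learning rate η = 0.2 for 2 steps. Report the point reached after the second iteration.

∇E = (8s, 6t)
Step 1: at (0.5, -1), ∇E = (4, -6) → (0.5, -1) − 0.2·(4, -6) = (-0.3, 0.2)
Step 2: at (-0.3, 0.2), ∇E = (-2.4, 1.2) → (-0.3, 0.2) − 0.2·(-2.4, 1.2) = (0.18, -0.04)

(0.18, -0.04)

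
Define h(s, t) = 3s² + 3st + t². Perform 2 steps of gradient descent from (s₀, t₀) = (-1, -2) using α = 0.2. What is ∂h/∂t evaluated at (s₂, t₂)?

∇h = (6s + 3t, 3s + 2t)
Step 1: at (-1, -2), ∇h = (-12, -7) → (-1, -2) − 0.2·(-12, -7) = (1.4, -0.6)
Step 2: at (1.4, -0.6), ∇h = (6.6, 3) → (1.4, -0.6) − 0.2·(6.6, 3) = (0.08, -1.2)
∂h/∂t at (0.08, -1.2) = -2.16

-2.16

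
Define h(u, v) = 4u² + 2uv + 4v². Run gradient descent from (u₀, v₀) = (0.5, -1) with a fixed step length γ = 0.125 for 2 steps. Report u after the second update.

∇h = (8u + 2v, 2u + 8v)
Step 1: at (0.5, -1), ∇h = (2, -7) → (0.5, -1) − 0.125·(2, -7) = (0.25, -0.125)
Step 2: at (0.25, -0.125), ∇h = (1.75, -0.5) → (0.25, -0.125) − 0.125·(1.75, -0.5) = (0.03125, -0.0625)
u = 0.03125

0.03125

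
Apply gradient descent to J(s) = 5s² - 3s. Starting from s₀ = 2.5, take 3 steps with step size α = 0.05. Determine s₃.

J′(s) = 10s - 3
Step 1: J′(2.5) = 22; s₁ = 2.5 − 0.05·22 = 1.4
Step 2: J′(1.4) = 11; s₂ = 1.4 − 0.05·11 = 0.85
Step 3: J′(0.85) = 5.5; s₃ = 0.85 − 0.05·5.5 = 0.575

0.575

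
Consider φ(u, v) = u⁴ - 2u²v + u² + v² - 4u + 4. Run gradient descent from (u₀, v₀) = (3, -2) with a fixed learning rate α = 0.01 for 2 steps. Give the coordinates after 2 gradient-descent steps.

∇φ = (4u³ - 4uv + 2u - 4, -2u² + 2v)
(u₁, v₁) = (3, -2) − 0.01·(134, -22) = (1.66, -1.78)
(u₂, v₂) = (1.66, -1.78) − 0.01·(29.436384, -9.0712) = (1.36563616, -1.689288)

(1.36563616, -1.689288)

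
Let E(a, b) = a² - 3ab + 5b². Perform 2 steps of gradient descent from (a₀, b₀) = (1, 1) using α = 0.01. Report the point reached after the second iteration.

(1.0177, 0.8673)

∇E = (2a - 3b, -3a + 10b)
Step 1: at (1, 1), ∇E = (-1, 7) → (1, 1) − 0.01·(-1, 7) = (1.01, 0.93)
Step 2: at (1.01, 0.93), ∇E = (-0.77, 6.27) → (1.01, 0.93) − 0.01·(-0.77, 6.27) = (1.0177, 0.8673)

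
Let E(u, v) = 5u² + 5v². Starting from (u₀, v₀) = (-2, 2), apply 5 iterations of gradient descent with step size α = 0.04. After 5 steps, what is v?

0.15552

∇E = (10u, 10v)
(u₁, v₁) = (-2, 2) − 0.04·(-20, 20) = (-1.2, 1.2)
(u₂, v₂) = (-1.2, 1.2) − 0.04·(-12, 12) = (-0.72, 0.72)
(u₃, v₃) = (-0.72, 0.72) − 0.04·(-7.2, 7.2) = (-0.432, 0.432)
(u₄, v₄) = (-0.432, 0.432) − 0.04·(-4.32, 4.32) = (-0.2592, 0.2592)
(u₅, v₅) = (-0.2592, 0.2592) − 0.04·(-2.592, 2.592) = (-0.15552, 0.15552)
v = 0.15552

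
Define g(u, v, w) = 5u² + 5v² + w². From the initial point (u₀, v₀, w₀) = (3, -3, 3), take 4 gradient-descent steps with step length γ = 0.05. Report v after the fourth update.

-0.1875

∇g = (10u, 10v, 2w)
Step 1: at (3, -3, 3), ∇g = (30, -30, 6) → (3, -3, 3) − 0.05·(30, -30, 6) = (1.5, -1.5, 2.7)
Step 2: at (1.5, -1.5, 2.7), ∇g = (15, -15, 5.4) → (1.5, -1.5, 2.7) − 0.05·(15, -15, 5.4) = (0.75, -0.75, 2.43)
Step 3: at (0.75, -0.75, 2.43), ∇g = (7.5, -7.5, 4.86) → (0.75, -0.75, 2.43) − 0.05·(7.5, -7.5, 4.86) = (0.375, -0.375, 2.187)
Step 4: at (0.375, -0.375, 2.187), ∇g = (3.75, -3.75, 4.374) → (0.375, -0.375, 2.187) − 0.05·(3.75, -3.75, 4.374) = (0.1875, -0.1875, 1.9683)
v = -0.1875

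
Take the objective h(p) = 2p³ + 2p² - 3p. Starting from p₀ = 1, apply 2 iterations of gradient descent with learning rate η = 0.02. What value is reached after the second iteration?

0.762448

h′(p) = 6p² + 4p - 3
p₁ = 1 − 0.02·7 = 0.86
p₂ = 0.86 − 0.02·4.8776 = 0.762448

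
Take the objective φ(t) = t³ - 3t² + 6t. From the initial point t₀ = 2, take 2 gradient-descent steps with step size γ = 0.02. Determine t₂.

φ′(t) = 3t² - 6t + 6
t₁ = 2 − 0.02·6 = 1.88
t₂ = 1.88 − 0.02·5.3232 = 1.773536

1.773536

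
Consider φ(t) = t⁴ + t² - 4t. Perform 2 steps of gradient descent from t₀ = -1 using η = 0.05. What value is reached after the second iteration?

-0.225

φ′(t) = 4t³ + 2t - 4
Step 1: φ′(-1) = -10; t₁ = -1 − 0.05·(-10) = -0.5
Step 2: φ′(-0.5) = -5.5; t₂ = -0.5 − 0.05·(-5.5) = -0.225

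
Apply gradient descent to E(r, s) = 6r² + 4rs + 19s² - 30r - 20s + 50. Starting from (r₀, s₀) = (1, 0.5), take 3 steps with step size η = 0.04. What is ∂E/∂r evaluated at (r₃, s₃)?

∇E = (12r + 4s - 30, 4r + 38s - 20)
Step 1: at (1, 0.5), ∇E = (-16, 3) → (1, 0.5) − 0.04·(-16, 3) = (1.64, 0.38)
Step 2: at (1.64, 0.38), ∇E = (-8.8, 1) → (1.64, 0.38) − 0.04·(-8.8, 1) = (1.992, 0.34)
Step 3: at (1.992, 0.34), ∇E = (-4.736, 0.888) → (1.992, 0.34) − 0.04·(-4.736, 0.888) = (2.18144, 0.30448)
∂E/∂r at (2.18144, 0.30448) = -2.6048

-2.6048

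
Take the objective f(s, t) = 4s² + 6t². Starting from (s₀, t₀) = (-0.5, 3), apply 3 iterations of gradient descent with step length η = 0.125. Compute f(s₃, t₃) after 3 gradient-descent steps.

∇f = (8s, 12t)
Step 1: at (-0.5, 3), ∇f = (-4, 36) → (-0.5, 3) − 0.125·(-4, 36) = (0, -1.5)
Step 2: at (0, -1.5), ∇f = (0, -18) → (0, -1.5) − 0.125·(0, -18) = (0, 0.75)
Step 3: at (0, 0.75), ∇f = (0, 9) → (0, 0.75) − 0.125·(0, 9) = (0, -0.375)
f(0, -0.375) = 0.84375

0.84375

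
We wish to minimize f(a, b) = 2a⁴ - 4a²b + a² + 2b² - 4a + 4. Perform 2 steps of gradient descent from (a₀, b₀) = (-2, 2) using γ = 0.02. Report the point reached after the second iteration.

(-1.21024, 2.1024)

∇f = (8a³ - 8ab + 2a - 4, -4a² + 4b)
Step 1: at (-2, 2), ∇f = (-40, -8) → (-2, 2) − 0.02·(-40, -8) = (-1.2, 2.16)
Step 2: at (-1.2, 2.16), ∇f = (0.512, 2.88) → (-1.2, 2.16) − 0.02·(0.512, 2.88) = (-1.21024, 2.1024)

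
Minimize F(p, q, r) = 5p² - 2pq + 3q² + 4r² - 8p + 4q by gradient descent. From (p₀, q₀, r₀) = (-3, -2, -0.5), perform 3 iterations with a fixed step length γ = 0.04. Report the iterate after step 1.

∇F = (10p - 2q - 8, -2p + 6q + 4, 8r)
(p₁, q₁, r₁) = (-3, -2, -0.5) − 0.04·(-34, -2, -4) = (-1.64, -1.92, -0.34)

(-1.64, -1.92, -0.34)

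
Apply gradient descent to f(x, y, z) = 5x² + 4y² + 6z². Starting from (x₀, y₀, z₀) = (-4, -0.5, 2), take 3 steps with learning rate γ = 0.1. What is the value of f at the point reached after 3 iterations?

∇f = (10x, 8y, 12z)
Step 1: at (-4, -0.5, 2), ∇f = (-40, -4, 24) → (-4, -0.5, 2) − 0.1·(-40, -4, 24) = (0, -0.1, -0.4)
Step 2: at (0, -0.1, -0.4), ∇f = (0, -0.8, -4.8) → (0, -0.1, -0.4) − 0.1·(0, -0.8, -4.8) = (0, -0.02, 0.08)
Step 3: at (0, -0.02, 0.08), ∇f = (0, -0.16, 0.96) → (0, -0.02, 0.08) − 0.1·(0, -0.16, 0.96) = (0, -0.004, -0.016)
f(0, -0.004, -0.016) = 0.0016

0.0016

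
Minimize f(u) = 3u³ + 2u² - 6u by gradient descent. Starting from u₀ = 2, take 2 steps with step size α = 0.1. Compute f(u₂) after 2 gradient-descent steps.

f′(u) = 9u² + 4u - 6
Step 1: f′(2) = 38; u₁ = 2 − 0.1·38 = -1.8
Step 2: f′(-1.8) = 15.96; u₂ = -1.8 − 0.1·15.96 = -3.396
f(-3.396) = -74.054697408

-74.054697408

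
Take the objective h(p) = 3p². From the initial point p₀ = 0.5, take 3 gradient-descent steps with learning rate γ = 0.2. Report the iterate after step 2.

0.02

h′(p) = 6p
Step 1: h′(0.5) = 3; p₁ = 0.5 − 0.2·3 = -0.1
Step 2: h′(-0.1) = -0.6; p₂ = -0.1 − 0.2·(-0.6) = 0.02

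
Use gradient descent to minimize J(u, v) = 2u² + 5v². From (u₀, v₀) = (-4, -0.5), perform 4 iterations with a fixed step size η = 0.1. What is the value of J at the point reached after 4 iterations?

0.53747712

∇J = (4u, 10v)
Step 1: at (-4, -0.5), ∇J = (-16, -5) → (-4, -0.5) − 0.1·(-16, -5) = (-2.4, 0)
Step 2: at (-2.4, 0), ∇J = (-9.6, 0) → (-2.4, 0) − 0.1·(-9.6, 0) = (-1.44, 0)
Step 3: at (-1.44, 0), ∇J = (-5.76, 0) → (-1.44, 0) − 0.1·(-5.76, 0) = (-0.864, 0)
Step 4: at (-0.864, 0), ∇J = (-3.456, 0) → (-0.864, 0) − 0.1·(-3.456, 0) = (-0.5184, 0)
J(-0.5184, 0) = 0.53747712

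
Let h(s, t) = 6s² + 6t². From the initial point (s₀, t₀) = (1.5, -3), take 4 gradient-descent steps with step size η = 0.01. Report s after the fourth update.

0.89954304

∇h = (12s, 12t)
(s₁, t₁) = (1.5, -3) − 0.01·(18, -36) = (1.32, -2.64)
(s₂, t₂) = (1.32, -2.64) − 0.01·(15.84, -31.68) = (1.1616, -2.3232)
(s₃, t₃) = (1.1616, -2.3232) − 0.01·(13.9392, -27.8784) = (1.022208, -2.044416)
(s₄, t₄) = (1.022208, -2.044416) − 0.01·(12.266496, -24.532992) = (0.89954304, -1.79908608)
s = 0.89954304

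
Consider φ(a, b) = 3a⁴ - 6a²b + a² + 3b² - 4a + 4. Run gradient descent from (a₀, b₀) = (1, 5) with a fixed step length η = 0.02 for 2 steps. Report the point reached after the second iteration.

∇φ = (12a³ - 12ab + 2a - 4, -6a² + 6b)
(a₁, b₁) = (1, 5) − 0.02·(-50, 24) = (2, 4.52)
(a₂, b₂) = (2, 4.52) − 0.02·(-12.48, 3.12) = (2.2496, 4.4576)

(2.2496, 4.4576)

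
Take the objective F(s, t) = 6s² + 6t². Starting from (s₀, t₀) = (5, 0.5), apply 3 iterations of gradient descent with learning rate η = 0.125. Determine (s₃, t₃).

∇F = (12s, 12t)
(s₁, t₁) = (5, 0.5) − 0.125·(60, 6) = (-2.5, -0.25)
(s₂, t₂) = (-2.5, -0.25) − 0.125·(-30, -3) = (1.25, 0.125)
(s₃, t₃) = (1.25, 0.125) − 0.125·(15, 1.5) = (-0.625, -0.0625)

(-0.625, -0.0625)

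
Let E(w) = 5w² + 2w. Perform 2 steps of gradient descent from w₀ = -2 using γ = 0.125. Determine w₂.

-0.3125

E′(w) = 10w + 2
w₁ = -2 − 0.125·(-18) = 0.25
w₂ = 0.25 − 0.125·4.5 = -0.3125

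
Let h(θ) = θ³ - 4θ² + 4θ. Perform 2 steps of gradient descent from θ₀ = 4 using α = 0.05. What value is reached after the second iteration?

2.65

h′(θ) = 3θ² - 8θ + 4
Step 1: h′(4) = 20; θ₁ = 4 − 0.05·20 = 3
Step 2: h′(3) = 7; θ₂ = 3 − 0.05·7 = 2.65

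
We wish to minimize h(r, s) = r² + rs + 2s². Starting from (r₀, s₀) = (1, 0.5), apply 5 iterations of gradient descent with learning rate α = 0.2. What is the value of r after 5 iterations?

∇h = (2r + s, r + 4s)
(r₁, s₁) = (1, 0.5) − 0.2·(2.5, 3) = (0.5, -0.1)
(r₂, s₂) = (0.5, -0.1) − 0.2·(0.9, 0.1) = (0.32, -0.12)
(r₃, s₃) = (0.32, -0.12) − 0.2·(0.52, -0.16) = (0.216, -0.088)
(r₄, s₄) = (0.216, -0.088) − 0.2·(0.344, -0.136) = (0.1472, -0.0608)
(r₅, s₅) = (0.1472, -0.0608) − 0.2·(0.2336, -0.096) = (0.10048, -0.0416)
r = 0.10048

0.10048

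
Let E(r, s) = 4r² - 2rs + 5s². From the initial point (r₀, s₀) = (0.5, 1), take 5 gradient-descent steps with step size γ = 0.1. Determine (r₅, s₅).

∇E = (8r - 2s, -2r + 10s)
(r₁, s₁) = (0.5, 1) − 0.1·(2, 9) = (0.3, 0.1)
(r₂, s₂) = (0.3, 0.1) − 0.1·(2.2, 0.4) = (0.08, 0.06)
(r₃, s₃) = (0.08, 0.06) − 0.1·(0.52, 0.44) = (0.028, 0.016)
(r₄, s₄) = (0.028, 0.016) − 0.1·(0.192, 0.104) = (0.0088, 0.0056)
(r₅, s₅) = (0.0088, 0.0056) − 0.1·(0.0592, 0.0384) = (0.00288, 0.00176)

(0.00288, 0.00176)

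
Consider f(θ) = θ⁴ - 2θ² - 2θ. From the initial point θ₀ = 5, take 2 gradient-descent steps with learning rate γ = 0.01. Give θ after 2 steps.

0.24837408

f′(θ) = 4θ³ - 4θ - 2
θ₁ = 5 − 0.01·478 = 0.22
θ₂ = 0.22 − 0.01·(-2.837408) = 0.24837408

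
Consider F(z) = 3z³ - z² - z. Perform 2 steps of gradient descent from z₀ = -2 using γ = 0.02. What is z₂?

F′(z) = 9z² - 2z - 1
z₁ = -2 − 0.02·39 = -2.78
z₂ = -2.78 − 0.02·74.1156 = -4.262312

-4.262312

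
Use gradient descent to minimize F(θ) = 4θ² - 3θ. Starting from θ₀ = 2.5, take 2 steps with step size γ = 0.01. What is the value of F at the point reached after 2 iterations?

F′(θ) = 8θ - 3
Step 1: F′(2.5) = 17; θ₁ = 2.5 − 0.01·17 = 2.33
Step 2: F′(2.33) = 15.64; θ₂ = 2.33 − 0.01·15.64 = 2.1736
F(2.1736) = 12.37734784

12.37734784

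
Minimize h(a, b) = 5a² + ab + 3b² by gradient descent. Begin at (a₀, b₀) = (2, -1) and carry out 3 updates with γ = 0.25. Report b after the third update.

∇h = (10a + b, a + 6b)
(a₁, b₁) = (2, -1) − 0.25·(19, -4) = (-2.75, 0)
(a₂, b₂) = (-2.75, 0) − 0.25·(-27.5, -2.75) = (4.125, 0.6875)
(a₃, b₃) = (4.125, 0.6875) − 0.25·(41.9375, 8.25) = (-6.359375, -1.375)
b = -1.375

-1.375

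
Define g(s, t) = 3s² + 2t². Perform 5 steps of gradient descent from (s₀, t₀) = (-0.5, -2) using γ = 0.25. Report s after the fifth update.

0.015625

∇g = (6s, 4t)
Step 1: at (-0.5, -2), ∇g = (-3, -8) → (-0.5, -2) − 0.25·(-3, -8) = (0.25, 0)
Step 2: at (0.25, 0), ∇g = (1.5, 0) → (0.25, 0) − 0.25·(1.5, 0) = (-0.125, 0)
Step 3: at (-0.125, 0), ∇g = (-0.75, 0) → (-0.125, 0) − 0.25·(-0.75, 0) = (0.0625, 0)
Step 4: at (0.0625, 0), ∇g = (0.375, 0) → (0.0625, 0) − 0.25·(0.375, 0) = (-0.03125, 0)
Step 5: at (-0.03125, 0), ∇g = (-0.1875, 0) → (-0.03125, 0) − 0.25·(-0.1875, 0) = (0.015625, 0)
s = 0.015625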